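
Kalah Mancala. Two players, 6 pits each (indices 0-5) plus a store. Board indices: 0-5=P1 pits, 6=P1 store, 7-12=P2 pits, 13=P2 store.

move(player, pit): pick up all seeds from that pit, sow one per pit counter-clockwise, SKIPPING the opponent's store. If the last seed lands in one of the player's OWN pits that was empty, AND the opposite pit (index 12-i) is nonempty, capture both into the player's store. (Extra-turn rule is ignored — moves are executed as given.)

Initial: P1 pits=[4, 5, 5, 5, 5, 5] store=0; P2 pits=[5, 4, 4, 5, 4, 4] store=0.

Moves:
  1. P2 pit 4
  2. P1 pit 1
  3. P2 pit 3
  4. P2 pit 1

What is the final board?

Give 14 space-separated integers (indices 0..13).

Move 1: P2 pit4 -> P1=[5,6,5,5,5,5](0) P2=[5,4,4,5,0,5](1)
Move 2: P1 pit1 -> P1=[5,0,6,6,6,6](1) P2=[6,4,4,5,0,5](1)
Move 3: P2 pit3 -> P1=[6,1,6,6,6,6](1) P2=[6,4,4,0,1,6](2)
Move 4: P2 pit1 -> P1=[6,1,6,6,6,6](1) P2=[6,0,5,1,2,7](2)

Answer: 6 1 6 6 6 6 1 6 0 5 1 2 7 2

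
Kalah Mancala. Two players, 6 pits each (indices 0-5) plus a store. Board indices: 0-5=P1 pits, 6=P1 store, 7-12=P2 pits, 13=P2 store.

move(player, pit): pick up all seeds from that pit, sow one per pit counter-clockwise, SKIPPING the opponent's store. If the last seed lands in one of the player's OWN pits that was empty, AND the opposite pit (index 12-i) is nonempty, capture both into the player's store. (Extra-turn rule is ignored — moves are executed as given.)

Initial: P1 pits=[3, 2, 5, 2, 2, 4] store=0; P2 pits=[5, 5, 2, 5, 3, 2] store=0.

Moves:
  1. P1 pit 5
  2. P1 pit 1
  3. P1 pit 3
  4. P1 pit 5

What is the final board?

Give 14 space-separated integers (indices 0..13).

Move 1: P1 pit5 -> P1=[3,2,5,2,2,0](1) P2=[6,6,3,5,3,2](0)
Move 2: P1 pit1 -> P1=[3,0,6,3,2,0](1) P2=[6,6,3,5,3,2](0)
Move 3: P1 pit3 -> P1=[3,0,6,0,3,1](2) P2=[6,6,3,5,3,2](0)
Move 4: P1 pit5 -> P1=[3,0,6,0,3,0](3) P2=[6,6,3,5,3,2](0)

Answer: 3 0 6 0 3 0 3 6 6 3 5 3 2 0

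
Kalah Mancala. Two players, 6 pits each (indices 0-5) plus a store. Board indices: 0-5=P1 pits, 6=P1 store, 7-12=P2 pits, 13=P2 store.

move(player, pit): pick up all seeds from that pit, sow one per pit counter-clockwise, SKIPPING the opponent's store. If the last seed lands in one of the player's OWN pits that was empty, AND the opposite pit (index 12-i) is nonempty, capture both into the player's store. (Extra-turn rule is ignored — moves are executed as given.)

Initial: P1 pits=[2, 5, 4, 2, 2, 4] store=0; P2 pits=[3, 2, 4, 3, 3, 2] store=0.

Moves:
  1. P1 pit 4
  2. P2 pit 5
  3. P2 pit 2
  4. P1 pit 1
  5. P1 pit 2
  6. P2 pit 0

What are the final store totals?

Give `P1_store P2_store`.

Move 1: P1 pit4 -> P1=[2,5,4,2,0,5](1) P2=[3,2,4,3,3,2](0)
Move 2: P2 pit5 -> P1=[3,5,4,2,0,5](1) P2=[3,2,4,3,3,0](1)
Move 3: P2 pit2 -> P1=[3,5,4,2,0,5](1) P2=[3,2,0,4,4,1](2)
Move 4: P1 pit1 -> P1=[3,0,5,3,1,6](2) P2=[3,2,0,4,4,1](2)
Move 5: P1 pit2 -> P1=[3,0,0,4,2,7](3) P2=[4,2,0,4,4,1](2)
Move 6: P2 pit0 -> P1=[3,0,0,4,2,7](3) P2=[0,3,1,5,5,1](2)

Answer: 3 2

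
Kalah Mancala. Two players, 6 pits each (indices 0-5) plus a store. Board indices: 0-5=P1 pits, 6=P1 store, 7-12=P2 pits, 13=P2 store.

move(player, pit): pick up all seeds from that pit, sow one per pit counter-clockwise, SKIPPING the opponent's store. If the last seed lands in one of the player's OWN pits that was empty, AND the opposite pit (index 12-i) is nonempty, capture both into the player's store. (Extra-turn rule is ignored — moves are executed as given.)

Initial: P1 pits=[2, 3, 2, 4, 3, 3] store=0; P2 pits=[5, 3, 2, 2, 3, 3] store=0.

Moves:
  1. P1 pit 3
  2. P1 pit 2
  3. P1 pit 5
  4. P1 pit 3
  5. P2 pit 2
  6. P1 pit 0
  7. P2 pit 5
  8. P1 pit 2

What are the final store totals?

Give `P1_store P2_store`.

Answer: 6 1

Derivation:
Move 1: P1 pit3 -> P1=[2,3,2,0,4,4](1) P2=[6,3,2,2,3,3](0)
Move 2: P1 pit2 -> P1=[2,3,0,1,5,4](1) P2=[6,3,2,2,3,3](0)
Move 3: P1 pit5 -> P1=[2,3,0,1,5,0](2) P2=[7,4,3,2,3,3](0)
Move 4: P1 pit3 -> P1=[2,3,0,0,6,0](2) P2=[7,4,3,2,3,3](0)
Move 5: P2 pit2 -> P1=[2,3,0,0,6,0](2) P2=[7,4,0,3,4,4](0)
Move 6: P1 pit0 -> P1=[0,4,0,0,6,0](6) P2=[7,4,0,0,4,4](0)
Move 7: P2 pit5 -> P1=[1,5,1,0,6,0](6) P2=[7,4,0,0,4,0](1)
Move 8: P1 pit2 -> P1=[1,5,0,1,6,0](6) P2=[7,4,0,0,4,0](1)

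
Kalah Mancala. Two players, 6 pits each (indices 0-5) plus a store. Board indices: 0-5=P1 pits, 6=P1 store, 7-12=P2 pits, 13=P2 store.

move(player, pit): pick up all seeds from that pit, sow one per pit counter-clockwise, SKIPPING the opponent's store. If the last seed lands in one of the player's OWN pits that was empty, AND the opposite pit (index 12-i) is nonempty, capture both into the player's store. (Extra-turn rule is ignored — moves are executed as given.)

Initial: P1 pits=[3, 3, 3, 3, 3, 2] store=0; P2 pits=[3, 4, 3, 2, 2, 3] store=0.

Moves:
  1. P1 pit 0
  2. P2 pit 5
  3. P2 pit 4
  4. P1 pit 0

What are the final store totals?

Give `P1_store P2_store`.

Move 1: P1 pit0 -> P1=[0,4,4,4,3,2](0) P2=[3,4,3,2,2,3](0)
Move 2: P2 pit5 -> P1=[1,5,4,4,3,2](0) P2=[3,4,3,2,2,0](1)
Move 3: P2 pit4 -> P1=[1,5,4,4,3,2](0) P2=[3,4,3,2,0,1](2)
Move 4: P1 pit0 -> P1=[0,6,4,4,3,2](0) P2=[3,4,3,2,0,1](2)

Answer: 0 2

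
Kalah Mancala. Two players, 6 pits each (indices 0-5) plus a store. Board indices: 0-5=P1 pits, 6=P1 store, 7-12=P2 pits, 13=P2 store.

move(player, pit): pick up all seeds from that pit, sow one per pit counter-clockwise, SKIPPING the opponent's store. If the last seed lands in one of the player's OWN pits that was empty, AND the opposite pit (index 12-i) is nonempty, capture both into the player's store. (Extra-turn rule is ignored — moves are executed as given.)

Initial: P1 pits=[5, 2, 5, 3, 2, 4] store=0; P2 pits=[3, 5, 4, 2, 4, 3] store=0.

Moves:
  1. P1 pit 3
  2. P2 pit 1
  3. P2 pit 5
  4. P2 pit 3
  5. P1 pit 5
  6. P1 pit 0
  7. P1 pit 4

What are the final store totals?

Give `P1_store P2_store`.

Answer: 4 3

Derivation:
Move 1: P1 pit3 -> P1=[5,2,5,0,3,5](1) P2=[3,5,4,2,4,3](0)
Move 2: P2 pit1 -> P1=[5,2,5,0,3,5](1) P2=[3,0,5,3,5,4](1)
Move 3: P2 pit5 -> P1=[6,3,6,0,3,5](1) P2=[3,0,5,3,5,0](2)
Move 4: P2 pit3 -> P1=[6,3,6,0,3,5](1) P2=[3,0,5,0,6,1](3)
Move 5: P1 pit5 -> P1=[6,3,6,0,3,0](2) P2=[4,1,6,1,6,1](3)
Move 6: P1 pit0 -> P1=[0,4,7,1,4,1](3) P2=[4,1,6,1,6,1](3)
Move 7: P1 pit4 -> P1=[0,4,7,1,0,2](4) P2=[5,2,6,1,6,1](3)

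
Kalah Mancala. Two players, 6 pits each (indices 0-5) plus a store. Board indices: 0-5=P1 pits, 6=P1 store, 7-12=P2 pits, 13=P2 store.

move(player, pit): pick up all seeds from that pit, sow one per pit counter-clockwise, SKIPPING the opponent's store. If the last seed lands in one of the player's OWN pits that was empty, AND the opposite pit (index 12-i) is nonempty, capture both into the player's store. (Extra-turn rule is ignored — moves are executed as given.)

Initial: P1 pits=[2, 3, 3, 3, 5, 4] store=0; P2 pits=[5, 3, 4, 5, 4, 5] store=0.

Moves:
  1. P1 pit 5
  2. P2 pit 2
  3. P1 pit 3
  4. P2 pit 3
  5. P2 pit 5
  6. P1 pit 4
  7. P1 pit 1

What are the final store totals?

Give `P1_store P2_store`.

Move 1: P1 pit5 -> P1=[2,3,3,3,5,0](1) P2=[6,4,5,5,4,5](0)
Move 2: P2 pit2 -> P1=[3,3,3,3,5,0](1) P2=[6,4,0,6,5,6](1)
Move 3: P1 pit3 -> P1=[3,3,3,0,6,1](2) P2=[6,4,0,6,5,6](1)
Move 4: P2 pit3 -> P1=[4,4,4,0,6,1](2) P2=[6,4,0,0,6,7](2)
Move 5: P2 pit5 -> P1=[5,5,5,1,7,2](2) P2=[6,4,0,0,6,0](3)
Move 6: P1 pit4 -> P1=[5,5,5,1,0,3](3) P2=[7,5,1,1,7,0](3)
Move 7: P1 pit1 -> P1=[5,0,6,2,1,4](4) P2=[7,5,1,1,7,0](3)

Answer: 4 3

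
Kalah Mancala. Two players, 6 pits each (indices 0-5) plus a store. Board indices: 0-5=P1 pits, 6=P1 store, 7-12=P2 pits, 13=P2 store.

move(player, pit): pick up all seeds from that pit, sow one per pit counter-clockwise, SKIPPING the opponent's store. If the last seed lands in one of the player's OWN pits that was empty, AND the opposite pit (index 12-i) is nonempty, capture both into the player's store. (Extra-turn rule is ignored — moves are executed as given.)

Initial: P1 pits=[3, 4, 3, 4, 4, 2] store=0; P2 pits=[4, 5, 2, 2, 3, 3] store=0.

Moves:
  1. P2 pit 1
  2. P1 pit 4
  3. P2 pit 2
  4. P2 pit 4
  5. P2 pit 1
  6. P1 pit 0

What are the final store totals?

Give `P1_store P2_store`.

Answer: 1 7

Derivation:
Move 1: P2 pit1 -> P1=[3,4,3,4,4,2](0) P2=[4,0,3,3,4,4](1)
Move 2: P1 pit4 -> P1=[3,4,3,4,0,3](1) P2=[5,1,3,3,4,4](1)
Move 3: P2 pit2 -> P1=[3,4,3,4,0,3](1) P2=[5,1,0,4,5,5](1)
Move 4: P2 pit4 -> P1=[4,5,4,4,0,3](1) P2=[5,1,0,4,0,6](2)
Move 5: P2 pit1 -> P1=[4,5,4,0,0,3](1) P2=[5,0,0,4,0,6](7)
Move 6: P1 pit0 -> P1=[0,6,5,1,1,3](1) P2=[5,0,0,4,0,6](7)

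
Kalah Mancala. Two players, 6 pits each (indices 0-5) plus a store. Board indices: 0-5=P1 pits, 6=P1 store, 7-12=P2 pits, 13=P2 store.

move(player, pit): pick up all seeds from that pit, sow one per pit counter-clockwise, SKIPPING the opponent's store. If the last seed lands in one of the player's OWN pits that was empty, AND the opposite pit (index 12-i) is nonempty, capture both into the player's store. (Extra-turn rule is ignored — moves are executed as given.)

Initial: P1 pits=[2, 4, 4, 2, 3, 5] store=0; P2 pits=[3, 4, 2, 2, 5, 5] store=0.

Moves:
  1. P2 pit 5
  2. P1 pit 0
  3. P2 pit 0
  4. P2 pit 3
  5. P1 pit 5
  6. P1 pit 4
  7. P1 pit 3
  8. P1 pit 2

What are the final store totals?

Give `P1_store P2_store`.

Move 1: P2 pit5 -> P1=[3,5,5,3,3,5](0) P2=[3,4,2,2,5,0](1)
Move 2: P1 pit0 -> P1=[0,6,6,4,3,5](0) P2=[3,4,2,2,5,0](1)
Move 3: P2 pit0 -> P1=[0,6,6,4,3,5](0) P2=[0,5,3,3,5,0](1)
Move 4: P2 pit3 -> P1=[0,6,6,4,3,5](0) P2=[0,5,3,0,6,1](2)
Move 5: P1 pit5 -> P1=[0,6,6,4,3,0](1) P2=[1,6,4,1,6,1](2)
Move 6: P1 pit4 -> P1=[0,6,6,4,0,1](2) P2=[2,6,4,1,6,1](2)
Move 7: P1 pit3 -> P1=[0,6,6,0,1,2](3) P2=[3,6,4,1,6,1](2)
Move 8: P1 pit2 -> P1=[0,6,0,1,2,3](4) P2=[4,7,4,1,6,1](2)

Answer: 4 2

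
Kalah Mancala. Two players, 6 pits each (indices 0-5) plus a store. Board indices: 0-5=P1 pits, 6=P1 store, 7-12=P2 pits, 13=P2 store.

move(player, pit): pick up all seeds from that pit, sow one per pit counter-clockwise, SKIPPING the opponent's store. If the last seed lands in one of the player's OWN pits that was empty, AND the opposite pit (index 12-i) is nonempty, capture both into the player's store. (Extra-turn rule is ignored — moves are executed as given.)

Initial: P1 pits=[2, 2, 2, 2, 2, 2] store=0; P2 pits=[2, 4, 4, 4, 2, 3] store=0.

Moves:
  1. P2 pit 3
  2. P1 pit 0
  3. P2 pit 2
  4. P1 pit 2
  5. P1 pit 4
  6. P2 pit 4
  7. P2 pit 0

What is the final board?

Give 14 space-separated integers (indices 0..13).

Answer: 1 4 0 4 0 4 1 0 5 1 2 0 6 3

Derivation:
Move 1: P2 pit3 -> P1=[3,2,2,2,2,2](0) P2=[2,4,4,0,3,4](1)
Move 2: P1 pit0 -> P1=[0,3,3,3,2,2](0) P2=[2,4,4,0,3,4](1)
Move 3: P2 pit2 -> P1=[0,3,3,3,2,2](0) P2=[2,4,0,1,4,5](2)
Move 4: P1 pit2 -> P1=[0,3,0,4,3,3](0) P2=[2,4,0,1,4,5](2)
Move 5: P1 pit4 -> P1=[0,3,0,4,0,4](1) P2=[3,4,0,1,4,5](2)
Move 6: P2 pit4 -> P1=[1,4,0,4,0,4](1) P2=[3,4,0,1,0,6](3)
Move 7: P2 pit0 -> P1=[1,4,0,4,0,4](1) P2=[0,5,1,2,0,6](3)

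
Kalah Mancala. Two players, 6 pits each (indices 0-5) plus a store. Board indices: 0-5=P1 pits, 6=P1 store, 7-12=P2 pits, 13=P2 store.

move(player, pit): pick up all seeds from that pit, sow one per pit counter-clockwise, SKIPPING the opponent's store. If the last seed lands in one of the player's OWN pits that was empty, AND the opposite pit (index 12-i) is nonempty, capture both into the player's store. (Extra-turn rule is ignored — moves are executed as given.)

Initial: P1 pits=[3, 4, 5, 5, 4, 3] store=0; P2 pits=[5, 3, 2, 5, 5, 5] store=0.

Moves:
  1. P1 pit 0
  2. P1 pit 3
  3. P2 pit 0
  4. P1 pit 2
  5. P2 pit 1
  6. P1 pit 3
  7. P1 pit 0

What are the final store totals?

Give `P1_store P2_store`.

Move 1: P1 pit0 -> P1=[0,5,6,6,4,3](0) P2=[5,3,2,5,5,5](0)
Move 2: P1 pit3 -> P1=[0,5,6,0,5,4](1) P2=[6,4,3,5,5,5](0)
Move 3: P2 pit0 -> P1=[0,5,6,0,5,4](1) P2=[0,5,4,6,6,6](1)
Move 4: P1 pit2 -> P1=[0,5,0,1,6,5](2) P2=[1,6,4,6,6,6](1)
Move 5: P2 pit1 -> P1=[1,5,0,1,6,5](2) P2=[1,0,5,7,7,7](2)
Move 6: P1 pit3 -> P1=[1,5,0,0,7,5](2) P2=[1,0,5,7,7,7](2)
Move 7: P1 pit0 -> P1=[0,6,0,0,7,5](2) P2=[1,0,5,7,7,7](2)

Answer: 2 2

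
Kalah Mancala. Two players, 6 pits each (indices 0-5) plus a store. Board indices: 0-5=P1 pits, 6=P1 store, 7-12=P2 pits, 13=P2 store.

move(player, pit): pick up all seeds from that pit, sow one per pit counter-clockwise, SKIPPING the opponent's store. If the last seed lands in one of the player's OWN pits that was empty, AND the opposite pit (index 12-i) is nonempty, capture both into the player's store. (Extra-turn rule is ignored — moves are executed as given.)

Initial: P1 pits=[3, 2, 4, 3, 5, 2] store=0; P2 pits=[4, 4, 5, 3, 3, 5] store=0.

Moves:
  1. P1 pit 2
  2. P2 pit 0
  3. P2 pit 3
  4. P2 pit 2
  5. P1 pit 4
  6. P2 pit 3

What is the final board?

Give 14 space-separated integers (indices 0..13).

Move 1: P1 pit2 -> P1=[3,2,0,4,6,3](1) P2=[4,4,5,3,3,5](0)
Move 2: P2 pit0 -> P1=[3,2,0,4,6,3](1) P2=[0,5,6,4,4,5](0)
Move 3: P2 pit3 -> P1=[4,2,0,4,6,3](1) P2=[0,5,6,0,5,6](1)
Move 4: P2 pit2 -> P1=[5,3,0,4,6,3](1) P2=[0,5,0,1,6,7](2)
Move 5: P1 pit4 -> P1=[5,3,0,4,0,4](2) P2=[1,6,1,2,6,7](2)
Move 6: P2 pit3 -> P1=[5,3,0,4,0,4](2) P2=[1,6,1,0,7,8](2)

Answer: 5 3 0 4 0 4 2 1 6 1 0 7 8 2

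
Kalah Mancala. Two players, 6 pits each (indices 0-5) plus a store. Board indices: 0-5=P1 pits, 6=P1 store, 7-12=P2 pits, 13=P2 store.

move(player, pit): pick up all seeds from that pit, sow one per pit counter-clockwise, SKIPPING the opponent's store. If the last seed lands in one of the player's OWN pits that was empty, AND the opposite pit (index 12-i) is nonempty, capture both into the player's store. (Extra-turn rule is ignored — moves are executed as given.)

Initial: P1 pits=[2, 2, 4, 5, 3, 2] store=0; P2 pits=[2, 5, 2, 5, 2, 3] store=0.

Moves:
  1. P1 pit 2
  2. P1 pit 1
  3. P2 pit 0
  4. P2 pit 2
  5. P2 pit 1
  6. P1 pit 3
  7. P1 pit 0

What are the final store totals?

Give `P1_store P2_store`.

Move 1: P1 pit2 -> P1=[2,2,0,6,4,3](1) P2=[2,5,2,5,2,3](0)
Move 2: P1 pit1 -> P1=[2,0,1,7,4,3](1) P2=[2,5,2,5,2,3](0)
Move 3: P2 pit0 -> P1=[2,0,1,7,4,3](1) P2=[0,6,3,5,2,3](0)
Move 4: P2 pit2 -> P1=[2,0,1,7,4,3](1) P2=[0,6,0,6,3,4](0)
Move 5: P2 pit1 -> P1=[3,0,1,7,4,3](1) P2=[0,0,1,7,4,5](1)
Move 6: P1 pit3 -> P1=[3,0,1,0,5,4](2) P2=[1,1,2,8,4,5](1)
Move 7: P1 pit0 -> P1=[0,1,2,0,5,4](5) P2=[1,1,0,8,4,5](1)

Answer: 5 1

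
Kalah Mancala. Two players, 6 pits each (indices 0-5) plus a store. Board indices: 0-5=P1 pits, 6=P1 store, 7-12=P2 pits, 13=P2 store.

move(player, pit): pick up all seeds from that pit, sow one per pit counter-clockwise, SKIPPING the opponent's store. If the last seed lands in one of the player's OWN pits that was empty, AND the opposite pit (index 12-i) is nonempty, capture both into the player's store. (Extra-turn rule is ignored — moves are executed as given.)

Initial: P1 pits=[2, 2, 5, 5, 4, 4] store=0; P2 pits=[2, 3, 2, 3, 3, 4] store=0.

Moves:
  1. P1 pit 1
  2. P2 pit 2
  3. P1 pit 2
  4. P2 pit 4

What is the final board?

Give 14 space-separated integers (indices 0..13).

Move 1: P1 pit1 -> P1=[2,0,6,6,4,4](0) P2=[2,3,2,3,3,4](0)
Move 2: P2 pit2 -> P1=[2,0,6,6,4,4](0) P2=[2,3,0,4,4,4](0)
Move 3: P1 pit2 -> P1=[2,0,0,7,5,5](1) P2=[3,4,0,4,4,4](0)
Move 4: P2 pit4 -> P1=[3,1,0,7,5,5](1) P2=[3,4,0,4,0,5](1)

Answer: 3 1 0 7 5 5 1 3 4 0 4 0 5 1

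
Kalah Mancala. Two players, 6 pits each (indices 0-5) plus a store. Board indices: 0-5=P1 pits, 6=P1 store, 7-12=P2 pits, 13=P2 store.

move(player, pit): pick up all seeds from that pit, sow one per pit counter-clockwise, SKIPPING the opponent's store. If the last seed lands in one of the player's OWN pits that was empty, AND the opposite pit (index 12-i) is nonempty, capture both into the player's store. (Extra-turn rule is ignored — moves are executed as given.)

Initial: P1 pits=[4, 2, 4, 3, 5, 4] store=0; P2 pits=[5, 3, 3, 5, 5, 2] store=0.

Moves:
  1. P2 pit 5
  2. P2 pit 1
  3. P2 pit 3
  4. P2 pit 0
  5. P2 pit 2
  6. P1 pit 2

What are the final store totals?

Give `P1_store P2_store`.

Answer: 1 3

Derivation:
Move 1: P2 pit5 -> P1=[5,2,4,3,5,4](0) P2=[5,3,3,5,5,0](1)
Move 2: P2 pit1 -> P1=[5,2,4,3,5,4](0) P2=[5,0,4,6,6,0](1)
Move 3: P2 pit3 -> P1=[6,3,5,3,5,4](0) P2=[5,0,4,0,7,1](2)
Move 4: P2 pit0 -> P1=[6,3,5,3,5,4](0) P2=[0,1,5,1,8,2](2)
Move 5: P2 pit2 -> P1=[7,3,5,3,5,4](0) P2=[0,1,0,2,9,3](3)
Move 6: P1 pit2 -> P1=[7,3,0,4,6,5](1) P2=[1,1,0,2,9,3](3)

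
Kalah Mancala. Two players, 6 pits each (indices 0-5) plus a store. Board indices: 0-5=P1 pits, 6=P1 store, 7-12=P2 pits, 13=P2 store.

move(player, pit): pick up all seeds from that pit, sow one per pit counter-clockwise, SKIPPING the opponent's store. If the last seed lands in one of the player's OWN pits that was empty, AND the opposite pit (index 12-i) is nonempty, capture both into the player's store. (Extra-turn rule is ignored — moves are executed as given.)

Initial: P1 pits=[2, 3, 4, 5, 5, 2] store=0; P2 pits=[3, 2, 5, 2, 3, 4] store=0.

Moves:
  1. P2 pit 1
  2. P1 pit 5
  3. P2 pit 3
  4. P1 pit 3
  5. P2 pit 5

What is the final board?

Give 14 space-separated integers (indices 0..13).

Move 1: P2 pit1 -> P1=[2,3,4,5,5,2](0) P2=[3,0,6,3,3,4](0)
Move 2: P1 pit5 -> P1=[2,3,4,5,5,0](1) P2=[4,0,6,3,3,4](0)
Move 3: P2 pit3 -> P1=[2,3,4,5,5,0](1) P2=[4,0,6,0,4,5](1)
Move 4: P1 pit3 -> P1=[2,3,4,0,6,1](2) P2=[5,1,6,0,4,5](1)
Move 5: P2 pit5 -> P1=[3,4,5,1,6,1](2) P2=[5,1,6,0,4,0](2)

Answer: 3 4 5 1 6 1 2 5 1 6 0 4 0 2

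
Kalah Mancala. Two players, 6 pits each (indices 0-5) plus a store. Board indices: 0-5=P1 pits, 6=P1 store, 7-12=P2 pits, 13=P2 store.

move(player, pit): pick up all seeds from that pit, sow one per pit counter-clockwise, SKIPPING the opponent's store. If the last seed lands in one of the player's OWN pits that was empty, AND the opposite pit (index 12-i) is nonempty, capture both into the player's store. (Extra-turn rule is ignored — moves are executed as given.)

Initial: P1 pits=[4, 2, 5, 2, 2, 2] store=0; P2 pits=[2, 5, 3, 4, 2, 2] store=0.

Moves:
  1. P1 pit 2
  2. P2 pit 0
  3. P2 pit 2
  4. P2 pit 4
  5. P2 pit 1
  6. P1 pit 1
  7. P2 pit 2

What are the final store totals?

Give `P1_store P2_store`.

Move 1: P1 pit2 -> P1=[4,2,0,3,3,3](1) P2=[3,5,3,4,2,2](0)
Move 2: P2 pit0 -> P1=[4,2,0,3,3,3](1) P2=[0,6,4,5,2,2](0)
Move 3: P2 pit2 -> P1=[4,2,0,3,3,3](1) P2=[0,6,0,6,3,3](1)
Move 4: P2 pit4 -> P1=[5,2,0,3,3,3](1) P2=[0,6,0,6,0,4](2)
Move 5: P2 pit1 -> P1=[6,2,0,3,3,3](1) P2=[0,0,1,7,1,5](3)
Move 6: P1 pit1 -> P1=[6,0,1,4,3,3](1) P2=[0,0,1,7,1,5](3)
Move 7: P2 pit2 -> P1=[6,0,1,4,3,3](1) P2=[0,0,0,8,1,5](3)

Answer: 1 3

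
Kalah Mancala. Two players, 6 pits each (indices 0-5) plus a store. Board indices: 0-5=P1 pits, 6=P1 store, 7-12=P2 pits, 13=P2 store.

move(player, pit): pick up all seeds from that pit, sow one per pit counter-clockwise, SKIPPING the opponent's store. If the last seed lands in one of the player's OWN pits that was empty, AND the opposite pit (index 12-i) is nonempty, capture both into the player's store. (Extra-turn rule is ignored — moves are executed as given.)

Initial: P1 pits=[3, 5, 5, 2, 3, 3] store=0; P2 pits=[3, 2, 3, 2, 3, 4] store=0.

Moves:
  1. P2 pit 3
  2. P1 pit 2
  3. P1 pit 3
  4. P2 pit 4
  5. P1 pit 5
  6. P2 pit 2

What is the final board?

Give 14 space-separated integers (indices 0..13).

Answer: 4 6 0 0 5 0 3 5 3 0 2 1 7 2

Derivation:
Move 1: P2 pit3 -> P1=[3,5,5,2,3,3](0) P2=[3,2,3,0,4,5](0)
Move 2: P1 pit2 -> P1=[3,5,0,3,4,4](1) P2=[4,2,3,0,4,5](0)
Move 3: P1 pit3 -> P1=[3,5,0,0,5,5](2) P2=[4,2,3,0,4,5](0)
Move 4: P2 pit4 -> P1=[4,6,0,0,5,5](2) P2=[4,2,3,0,0,6](1)
Move 5: P1 pit5 -> P1=[4,6,0,0,5,0](3) P2=[5,3,4,1,0,6](1)
Move 6: P2 pit2 -> P1=[4,6,0,0,5,0](3) P2=[5,3,0,2,1,7](2)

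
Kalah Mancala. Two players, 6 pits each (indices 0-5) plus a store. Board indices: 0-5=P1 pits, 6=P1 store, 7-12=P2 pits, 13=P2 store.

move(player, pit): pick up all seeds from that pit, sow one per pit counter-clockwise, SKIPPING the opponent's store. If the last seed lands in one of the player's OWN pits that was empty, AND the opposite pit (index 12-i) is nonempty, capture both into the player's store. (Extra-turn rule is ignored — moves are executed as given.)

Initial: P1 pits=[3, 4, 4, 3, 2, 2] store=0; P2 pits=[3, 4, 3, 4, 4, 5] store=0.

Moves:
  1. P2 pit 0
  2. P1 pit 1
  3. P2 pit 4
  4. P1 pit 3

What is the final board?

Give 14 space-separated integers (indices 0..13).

Answer: 4 1 5 0 4 4 1 1 5 4 5 0 6 1

Derivation:
Move 1: P2 pit0 -> P1=[3,4,4,3,2,2](0) P2=[0,5,4,5,4,5](0)
Move 2: P1 pit1 -> P1=[3,0,5,4,3,3](0) P2=[0,5,4,5,4,5](0)
Move 3: P2 pit4 -> P1=[4,1,5,4,3,3](0) P2=[0,5,4,5,0,6](1)
Move 4: P1 pit3 -> P1=[4,1,5,0,4,4](1) P2=[1,5,4,5,0,6](1)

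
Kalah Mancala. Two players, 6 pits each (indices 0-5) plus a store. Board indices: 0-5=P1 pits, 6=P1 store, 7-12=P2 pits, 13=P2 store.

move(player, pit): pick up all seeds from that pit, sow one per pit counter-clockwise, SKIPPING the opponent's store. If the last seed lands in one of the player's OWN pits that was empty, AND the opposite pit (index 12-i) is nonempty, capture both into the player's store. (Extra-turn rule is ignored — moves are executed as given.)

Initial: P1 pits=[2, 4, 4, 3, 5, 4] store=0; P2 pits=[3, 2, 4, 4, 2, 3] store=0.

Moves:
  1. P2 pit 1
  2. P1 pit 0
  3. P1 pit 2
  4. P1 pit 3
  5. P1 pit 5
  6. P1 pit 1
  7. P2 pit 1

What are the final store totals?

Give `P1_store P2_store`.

Answer: 4 0

Derivation:
Move 1: P2 pit1 -> P1=[2,4,4,3,5,4](0) P2=[3,0,5,5,2,3](0)
Move 2: P1 pit0 -> P1=[0,5,5,3,5,4](0) P2=[3,0,5,5,2,3](0)
Move 3: P1 pit2 -> P1=[0,5,0,4,6,5](1) P2=[4,0,5,5,2,3](0)
Move 4: P1 pit3 -> P1=[0,5,0,0,7,6](2) P2=[5,0,5,5,2,3](0)
Move 5: P1 pit5 -> P1=[0,5,0,0,7,0](3) P2=[6,1,6,6,3,3](0)
Move 6: P1 pit1 -> P1=[0,0,1,1,8,1](4) P2=[6,1,6,6,3,3](0)
Move 7: P2 pit1 -> P1=[0,0,1,1,8,1](4) P2=[6,0,7,6,3,3](0)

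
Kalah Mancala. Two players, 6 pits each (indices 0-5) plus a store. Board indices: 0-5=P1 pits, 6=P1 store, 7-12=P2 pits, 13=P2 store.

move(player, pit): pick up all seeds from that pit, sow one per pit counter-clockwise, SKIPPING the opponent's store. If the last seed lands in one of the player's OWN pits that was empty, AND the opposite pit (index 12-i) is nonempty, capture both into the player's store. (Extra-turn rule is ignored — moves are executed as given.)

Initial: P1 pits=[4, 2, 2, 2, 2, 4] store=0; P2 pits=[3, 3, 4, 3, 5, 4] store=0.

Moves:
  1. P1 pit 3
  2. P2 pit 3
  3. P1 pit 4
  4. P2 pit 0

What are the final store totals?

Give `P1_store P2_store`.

Move 1: P1 pit3 -> P1=[4,2,2,0,3,5](0) P2=[3,3,4,3,5,4](0)
Move 2: P2 pit3 -> P1=[4,2,2,0,3,5](0) P2=[3,3,4,0,6,5](1)
Move 3: P1 pit4 -> P1=[4,2,2,0,0,6](1) P2=[4,3,4,0,6,5](1)
Move 4: P2 pit0 -> P1=[4,2,2,0,0,6](1) P2=[0,4,5,1,7,5](1)

Answer: 1 1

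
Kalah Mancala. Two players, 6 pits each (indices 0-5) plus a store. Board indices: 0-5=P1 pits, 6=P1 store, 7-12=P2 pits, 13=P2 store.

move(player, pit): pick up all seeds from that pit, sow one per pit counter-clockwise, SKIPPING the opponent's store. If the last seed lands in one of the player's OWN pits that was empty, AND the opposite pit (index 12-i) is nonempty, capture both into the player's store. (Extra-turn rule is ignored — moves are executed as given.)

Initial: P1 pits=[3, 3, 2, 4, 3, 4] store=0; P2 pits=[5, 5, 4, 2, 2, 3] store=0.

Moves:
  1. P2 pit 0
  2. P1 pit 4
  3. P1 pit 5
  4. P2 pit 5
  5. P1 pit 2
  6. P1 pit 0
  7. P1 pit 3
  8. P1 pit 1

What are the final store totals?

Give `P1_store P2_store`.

Answer: 7 1

Derivation:
Move 1: P2 pit0 -> P1=[3,3,2,4,3,4](0) P2=[0,6,5,3,3,4](0)
Move 2: P1 pit4 -> P1=[3,3,2,4,0,5](1) P2=[1,6,5,3,3,4](0)
Move 3: P1 pit5 -> P1=[3,3,2,4,0,0](2) P2=[2,7,6,4,3,4](0)
Move 4: P2 pit5 -> P1=[4,4,3,4,0,0](2) P2=[2,7,6,4,3,0](1)
Move 5: P1 pit2 -> P1=[4,4,0,5,1,0](5) P2=[0,7,6,4,3,0](1)
Move 6: P1 pit0 -> P1=[0,5,1,6,2,0](5) P2=[0,7,6,4,3,0](1)
Move 7: P1 pit3 -> P1=[0,5,1,0,3,1](6) P2=[1,8,7,4,3,0](1)
Move 8: P1 pit1 -> P1=[0,0,2,1,4,2](7) P2=[1,8,7,4,3,0](1)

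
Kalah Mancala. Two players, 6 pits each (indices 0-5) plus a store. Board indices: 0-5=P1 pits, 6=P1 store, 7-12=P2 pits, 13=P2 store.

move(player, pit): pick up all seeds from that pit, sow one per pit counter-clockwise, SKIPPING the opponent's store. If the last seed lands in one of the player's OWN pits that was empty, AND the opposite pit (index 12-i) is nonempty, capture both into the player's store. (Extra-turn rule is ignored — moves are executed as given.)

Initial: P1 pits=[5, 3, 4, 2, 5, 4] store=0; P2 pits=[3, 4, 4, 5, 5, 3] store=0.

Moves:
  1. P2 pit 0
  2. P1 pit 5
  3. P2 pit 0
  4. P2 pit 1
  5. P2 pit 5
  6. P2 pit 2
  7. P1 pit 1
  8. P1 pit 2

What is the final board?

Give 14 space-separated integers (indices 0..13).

Move 1: P2 pit0 -> P1=[5,3,4,2,5,4](0) P2=[0,5,5,6,5,3](0)
Move 2: P1 pit5 -> P1=[5,3,4,2,5,0](1) P2=[1,6,6,6,5,3](0)
Move 3: P2 pit0 -> P1=[5,3,4,2,5,0](1) P2=[0,7,6,6,5,3](0)
Move 4: P2 pit1 -> P1=[6,4,4,2,5,0](1) P2=[0,0,7,7,6,4](1)
Move 5: P2 pit5 -> P1=[7,5,5,2,5,0](1) P2=[0,0,7,7,6,0](2)
Move 6: P2 pit2 -> P1=[8,6,6,2,5,0](1) P2=[0,0,0,8,7,1](3)
Move 7: P1 pit1 -> P1=[8,0,7,3,6,1](2) P2=[1,0,0,8,7,1](3)
Move 8: P1 pit2 -> P1=[8,0,0,4,7,2](3) P2=[2,1,1,8,7,1](3)

Answer: 8 0 0 4 7 2 3 2 1 1 8 7 1 3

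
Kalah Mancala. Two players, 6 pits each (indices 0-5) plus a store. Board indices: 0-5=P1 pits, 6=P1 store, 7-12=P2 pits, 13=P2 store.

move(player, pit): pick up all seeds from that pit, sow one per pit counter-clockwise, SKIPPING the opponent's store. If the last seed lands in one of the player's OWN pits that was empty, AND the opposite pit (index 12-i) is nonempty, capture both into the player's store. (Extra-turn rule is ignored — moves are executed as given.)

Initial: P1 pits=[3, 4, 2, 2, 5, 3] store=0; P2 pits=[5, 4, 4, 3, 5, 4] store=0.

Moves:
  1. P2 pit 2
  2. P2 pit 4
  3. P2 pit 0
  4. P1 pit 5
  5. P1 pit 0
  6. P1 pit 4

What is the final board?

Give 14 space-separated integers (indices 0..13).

Answer: 0 6 4 4 0 1 2 2 7 2 6 1 7 2

Derivation:
Move 1: P2 pit2 -> P1=[3,4,2,2,5,3](0) P2=[5,4,0,4,6,5](1)
Move 2: P2 pit4 -> P1=[4,5,3,3,5,3](0) P2=[5,4,0,4,0,6](2)
Move 3: P2 pit0 -> P1=[4,5,3,3,5,3](0) P2=[0,5,1,5,1,7](2)
Move 4: P1 pit5 -> P1=[4,5,3,3,5,0](1) P2=[1,6,1,5,1,7](2)
Move 5: P1 pit0 -> P1=[0,6,4,4,6,0](1) P2=[1,6,1,5,1,7](2)
Move 6: P1 pit4 -> P1=[0,6,4,4,0,1](2) P2=[2,7,2,6,1,7](2)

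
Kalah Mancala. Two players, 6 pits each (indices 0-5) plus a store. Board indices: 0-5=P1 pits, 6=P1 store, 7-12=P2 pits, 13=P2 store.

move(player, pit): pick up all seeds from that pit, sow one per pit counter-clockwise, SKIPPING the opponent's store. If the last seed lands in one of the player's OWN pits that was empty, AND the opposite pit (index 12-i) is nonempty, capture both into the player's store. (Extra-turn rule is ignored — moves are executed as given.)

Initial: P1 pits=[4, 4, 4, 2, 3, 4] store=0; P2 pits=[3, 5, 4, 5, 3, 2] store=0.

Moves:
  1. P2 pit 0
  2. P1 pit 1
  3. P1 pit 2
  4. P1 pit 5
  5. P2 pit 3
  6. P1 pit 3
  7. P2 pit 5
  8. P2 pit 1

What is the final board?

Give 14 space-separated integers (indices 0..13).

Move 1: P2 pit0 -> P1=[4,4,4,2,3,4](0) P2=[0,6,5,6,3,2](0)
Move 2: P1 pit1 -> P1=[4,0,5,3,4,5](0) P2=[0,6,5,6,3,2](0)
Move 3: P1 pit2 -> P1=[4,0,0,4,5,6](1) P2=[1,6,5,6,3,2](0)
Move 4: P1 pit5 -> P1=[4,0,0,4,5,0](2) P2=[2,7,6,7,4,2](0)
Move 5: P2 pit3 -> P1=[5,1,1,5,5,0](2) P2=[2,7,6,0,5,3](1)
Move 6: P1 pit3 -> P1=[5,1,1,0,6,1](3) P2=[3,8,6,0,5,3](1)
Move 7: P2 pit5 -> P1=[6,2,1,0,6,1](3) P2=[3,8,6,0,5,0](2)
Move 8: P2 pit1 -> P1=[7,3,2,0,6,1](3) P2=[3,0,7,1,6,1](3)

Answer: 7 3 2 0 6 1 3 3 0 7 1 6 1 3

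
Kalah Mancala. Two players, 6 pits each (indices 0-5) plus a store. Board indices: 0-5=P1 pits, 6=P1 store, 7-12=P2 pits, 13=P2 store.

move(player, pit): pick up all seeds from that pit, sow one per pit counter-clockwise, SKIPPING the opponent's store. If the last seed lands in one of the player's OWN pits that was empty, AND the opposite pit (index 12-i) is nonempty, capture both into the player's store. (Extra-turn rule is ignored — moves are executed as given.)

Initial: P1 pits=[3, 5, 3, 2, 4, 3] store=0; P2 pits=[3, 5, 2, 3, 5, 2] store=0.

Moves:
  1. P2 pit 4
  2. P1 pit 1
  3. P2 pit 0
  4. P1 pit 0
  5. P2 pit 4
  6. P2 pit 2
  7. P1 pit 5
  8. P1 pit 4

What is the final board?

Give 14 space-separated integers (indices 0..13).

Move 1: P2 pit4 -> P1=[4,6,4,2,4,3](0) P2=[3,5,2,3,0,3](1)
Move 2: P1 pit1 -> P1=[4,0,5,3,5,4](1) P2=[4,5,2,3,0,3](1)
Move 3: P2 pit0 -> P1=[4,0,5,3,5,4](1) P2=[0,6,3,4,1,3](1)
Move 4: P1 pit0 -> P1=[0,1,6,4,6,4](1) P2=[0,6,3,4,1,3](1)
Move 5: P2 pit4 -> P1=[0,1,6,4,6,4](1) P2=[0,6,3,4,0,4](1)
Move 6: P2 pit2 -> P1=[0,1,6,4,6,4](1) P2=[0,6,0,5,1,5](1)
Move 7: P1 pit5 -> P1=[0,1,6,4,6,0](2) P2=[1,7,1,5,1,5](1)
Move 8: P1 pit4 -> P1=[0,1,6,4,0,1](3) P2=[2,8,2,6,1,5](1)

Answer: 0 1 6 4 0 1 3 2 8 2 6 1 5 1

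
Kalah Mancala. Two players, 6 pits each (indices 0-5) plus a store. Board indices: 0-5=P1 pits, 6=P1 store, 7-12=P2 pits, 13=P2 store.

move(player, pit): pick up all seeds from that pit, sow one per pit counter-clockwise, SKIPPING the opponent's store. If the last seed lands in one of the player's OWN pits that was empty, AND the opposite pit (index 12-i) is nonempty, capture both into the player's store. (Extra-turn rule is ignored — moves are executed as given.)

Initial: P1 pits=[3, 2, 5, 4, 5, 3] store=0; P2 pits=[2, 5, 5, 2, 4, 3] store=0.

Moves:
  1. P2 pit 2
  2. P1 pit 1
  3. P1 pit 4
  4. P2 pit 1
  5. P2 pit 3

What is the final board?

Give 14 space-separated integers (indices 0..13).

Answer: 6 0 6 5 0 4 1 3 0 2 0 7 6 3

Derivation:
Move 1: P2 pit2 -> P1=[4,2,5,4,5,3](0) P2=[2,5,0,3,5,4](1)
Move 2: P1 pit1 -> P1=[4,0,6,5,5,3](0) P2=[2,5,0,3,5,4](1)
Move 3: P1 pit4 -> P1=[4,0,6,5,0,4](1) P2=[3,6,1,3,5,4](1)
Move 4: P2 pit1 -> P1=[5,0,6,5,0,4](1) P2=[3,0,2,4,6,5](2)
Move 5: P2 pit3 -> P1=[6,0,6,5,0,4](1) P2=[3,0,2,0,7,6](3)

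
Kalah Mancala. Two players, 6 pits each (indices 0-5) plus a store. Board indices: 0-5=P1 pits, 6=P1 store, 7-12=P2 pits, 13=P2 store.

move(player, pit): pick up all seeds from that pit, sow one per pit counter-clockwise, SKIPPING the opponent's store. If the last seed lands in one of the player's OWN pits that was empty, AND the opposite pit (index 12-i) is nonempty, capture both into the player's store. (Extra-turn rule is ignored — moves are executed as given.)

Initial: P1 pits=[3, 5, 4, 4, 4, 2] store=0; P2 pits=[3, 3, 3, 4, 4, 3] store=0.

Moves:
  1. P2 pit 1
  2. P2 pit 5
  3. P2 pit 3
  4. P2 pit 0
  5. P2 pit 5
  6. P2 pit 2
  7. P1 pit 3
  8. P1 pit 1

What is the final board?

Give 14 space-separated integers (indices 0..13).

Move 1: P2 pit1 -> P1=[3,5,4,4,4,2](0) P2=[3,0,4,5,5,3](0)
Move 2: P2 pit5 -> P1=[4,6,4,4,4,2](0) P2=[3,0,4,5,5,0](1)
Move 3: P2 pit3 -> P1=[5,7,4,4,4,2](0) P2=[3,0,4,0,6,1](2)
Move 4: P2 pit0 -> P1=[5,7,0,4,4,2](0) P2=[0,1,5,0,6,1](7)
Move 5: P2 pit5 -> P1=[5,7,0,4,4,2](0) P2=[0,1,5,0,6,0](8)
Move 6: P2 pit2 -> P1=[6,7,0,4,4,2](0) P2=[0,1,0,1,7,1](9)
Move 7: P1 pit3 -> P1=[6,7,0,0,5,3](1) P2=[1,1,0,1,7,1](9)
Move 8: P1 pit1 -> P1=[6,0,1,1,6,4](2) P2=[2,2,0,1,7,1](9)

Answer: 6 0 1 1 6 4 2 2 2 0 1 7 1 9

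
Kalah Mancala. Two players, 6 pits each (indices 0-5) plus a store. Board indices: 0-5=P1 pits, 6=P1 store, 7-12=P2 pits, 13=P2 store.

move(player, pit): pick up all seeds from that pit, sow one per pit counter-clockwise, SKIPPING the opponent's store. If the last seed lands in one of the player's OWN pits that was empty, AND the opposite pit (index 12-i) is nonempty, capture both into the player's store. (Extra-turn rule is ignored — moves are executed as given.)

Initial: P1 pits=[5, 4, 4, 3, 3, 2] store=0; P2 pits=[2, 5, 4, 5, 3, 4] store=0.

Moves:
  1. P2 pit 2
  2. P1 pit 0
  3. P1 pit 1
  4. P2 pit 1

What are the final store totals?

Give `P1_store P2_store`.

Move 1: P2 pit2 -> P1=[5,4,4,3,3,2](0) P2=[2,5,0,6,4,5](1)
Move 2: P1 pit0 -> P1=[0,5,5,4,4,3](0) P2=[2,5,0,6,4,5](1)
Move 3: P1 pit1 -> P1=[0,0,6,5,5,4](1) P2=[2,5,0,6,4,5](1)
Move 4: P2 pit1 -> P1=[0,0,6,5,5,4](1) P2=[2,0,1,7,5,6](2)

Answer: 1 2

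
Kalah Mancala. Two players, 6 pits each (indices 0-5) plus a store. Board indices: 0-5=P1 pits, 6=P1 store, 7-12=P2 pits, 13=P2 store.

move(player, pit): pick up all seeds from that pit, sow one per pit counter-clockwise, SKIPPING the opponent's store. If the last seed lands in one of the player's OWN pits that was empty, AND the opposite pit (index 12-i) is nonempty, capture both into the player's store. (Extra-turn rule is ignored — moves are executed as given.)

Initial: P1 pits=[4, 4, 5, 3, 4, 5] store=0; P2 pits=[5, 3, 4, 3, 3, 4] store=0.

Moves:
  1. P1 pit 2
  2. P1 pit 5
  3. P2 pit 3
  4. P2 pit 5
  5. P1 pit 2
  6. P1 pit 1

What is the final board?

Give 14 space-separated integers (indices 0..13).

Move 1: P1 pit2 -> P1=[4,4,0,4,5,6](1) P2=[6,3,4,3,3,4](0)
Move 2: P1 pit5 -> P1=[4,4,0,4,5,0](2) P2=[7,4,5,4,4,4](0)
Move 3: P2 pit3 -> P1=[5,4,0,4,5,0](2) P2=[7,4,5,0,5,5](1)
Move 4: P2 pit5 -> P1=[6,5,1,5,5,0](2) P2=[7,4,5,0,5,0](2)
Move 5: P1 pit2 -> P1=[6,5,0,6,5,0](2) P2=[7,4,5,0,5,0](2)
Move 6: P1 pit1 -> P1=[6,0,1,7,6,1](3) P2=[7,4,5,0,5,0](2)

Answer: 6 0 1 7 6 1 3 7 4 5 0 5 0 2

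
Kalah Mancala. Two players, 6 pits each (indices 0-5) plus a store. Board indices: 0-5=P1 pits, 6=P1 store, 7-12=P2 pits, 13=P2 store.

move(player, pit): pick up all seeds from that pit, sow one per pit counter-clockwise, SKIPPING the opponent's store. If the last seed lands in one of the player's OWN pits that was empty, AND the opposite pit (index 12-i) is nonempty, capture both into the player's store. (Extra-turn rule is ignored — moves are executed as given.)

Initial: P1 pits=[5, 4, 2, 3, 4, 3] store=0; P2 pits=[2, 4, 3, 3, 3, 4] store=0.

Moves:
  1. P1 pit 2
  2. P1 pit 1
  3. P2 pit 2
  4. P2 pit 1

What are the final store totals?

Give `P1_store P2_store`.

Move 1: P1 pit2 -> P1=[5,4,0,4,5,3](0) P2=[2,4,3,3,3,4](0)
Move 2: P1 pit1 -> P1=[5,0,1,5,6,4](0) P2=[2,4,3,3,3,4](0)
Move 3: P2 pit2 -> P1=[5,0,1,5,6,4](0) P2=[2,4,0,4,4,5](0)
Move 4: P2 pit1 -> P1=[5,0,1,5,6,4](0) P2=[2,0,1,5,5,6](0)

Answer: 0 0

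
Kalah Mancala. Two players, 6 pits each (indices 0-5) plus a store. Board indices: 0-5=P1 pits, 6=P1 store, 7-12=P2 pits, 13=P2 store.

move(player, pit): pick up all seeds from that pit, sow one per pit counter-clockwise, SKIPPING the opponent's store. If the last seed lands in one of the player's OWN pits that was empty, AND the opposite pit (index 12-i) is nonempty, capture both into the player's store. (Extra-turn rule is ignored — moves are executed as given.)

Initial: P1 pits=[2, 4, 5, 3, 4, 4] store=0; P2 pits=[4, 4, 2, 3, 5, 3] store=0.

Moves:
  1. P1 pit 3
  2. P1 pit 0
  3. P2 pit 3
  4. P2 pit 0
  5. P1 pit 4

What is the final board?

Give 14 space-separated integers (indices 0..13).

Move 1: P1 pit3 -> P1=[2,4,5,0,5,5](1) P2=[4,4,2,3,5,3](0)
Move 2: P1 pit0 -> P1=[0,5,6,0,5,5](1) P2=[4,4,2,3,5,3](0)
Move 3: P2 pit3 -> P1=[0,5,6,0,5,5](1) P2=[4,4,2,0,6,4](1)
Move 4: P2 pit0 -> P1=[0,5,6,0,5,5](1) P2=[0,5,3,1,7,4](1)
Move 5: P1 pit4 -> P1=[0,5,6,0,0,6](2) P2=[1,6,4,1,7,4](1)

Answer: 0 5 6 0 0 6 2 1 6 4 1 7 4 1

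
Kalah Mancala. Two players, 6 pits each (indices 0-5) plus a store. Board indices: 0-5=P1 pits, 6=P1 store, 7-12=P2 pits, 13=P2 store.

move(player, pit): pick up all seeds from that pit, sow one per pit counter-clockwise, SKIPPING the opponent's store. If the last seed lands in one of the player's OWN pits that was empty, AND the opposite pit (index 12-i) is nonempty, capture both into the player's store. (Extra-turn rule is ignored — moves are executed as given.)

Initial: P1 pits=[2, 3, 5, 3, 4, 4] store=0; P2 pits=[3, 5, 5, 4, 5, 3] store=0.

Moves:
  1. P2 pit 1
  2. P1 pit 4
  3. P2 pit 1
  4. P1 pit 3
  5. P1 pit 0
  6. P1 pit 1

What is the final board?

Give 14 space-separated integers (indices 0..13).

Move 1: P2 pit1 -> P1=[2,3,5,3,4,4](0) P2=[3,0,6,5,6,4](1)
Move 2: P1 pit4 -> P1=[2,3,5,3,0,5](1) P2=[4,1,6,5,6,4](1)
Move 3: P2 pit1 -> P1=[2,3,5,3,0,5](1) P2=[4,0,7,5,6,4](1)
Move 4: P1 pit3 -> P1=[2,3,5,0,1,6](2) P2=[4,0,7,5,6,4](1)
Move 5: P1 pit0 -> P1=[0,4,6,0,1,6](2) P2=[4,0,7,5,6,4](1)
Move 6: P1 pit1 -> P1=[0,0,7,1,2,7](2) P2=[4,0,7,5,6,4](1)

Answer: 0 0 7 1 2 7 2 4 0 7 5 6 4 1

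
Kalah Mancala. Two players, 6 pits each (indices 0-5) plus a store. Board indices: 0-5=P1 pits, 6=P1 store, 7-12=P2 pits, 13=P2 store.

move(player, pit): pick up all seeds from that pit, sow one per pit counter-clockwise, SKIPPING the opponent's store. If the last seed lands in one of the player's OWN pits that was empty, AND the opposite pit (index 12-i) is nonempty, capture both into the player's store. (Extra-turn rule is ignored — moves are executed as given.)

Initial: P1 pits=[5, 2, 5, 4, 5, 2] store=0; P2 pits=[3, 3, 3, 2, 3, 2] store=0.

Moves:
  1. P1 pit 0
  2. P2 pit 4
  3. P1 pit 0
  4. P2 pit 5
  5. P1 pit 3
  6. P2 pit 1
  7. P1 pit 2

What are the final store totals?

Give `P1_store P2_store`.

Move 1: P1 pit0 -> P1=[0,3,6,5,6,3](0) P2=[3,3,3,2,3,2](0)
Move 2: P2 pit4 -> P1=[1,3,6,5,6,3](0) P2=[3,3,3,2,0,3](1)
Move 3: P1 pit0 -> P1=[0,4,6,5,6,3](0) P2=[3,3,3,2,0,3](1)
Move 4: P2 pit5 -> P1=[1,5,6,5,6,3](0) P2=[3,3,3,2,0,0](2)
Move 5: P1 pit3 -> P1=[1,5,6,0,7,4](1) P2=[4,4,3,2,0,0](2)
Move 6: P2 pit1 -> P1=[0,5,6,0,7,4](1) P2=[4,0,4,3,1,0](4)
Move 7: P1 pit2 -> P1=[0,5,0,1,8,5](2) P2=[5,1,4,3,1,0](4)

Answer: 2 4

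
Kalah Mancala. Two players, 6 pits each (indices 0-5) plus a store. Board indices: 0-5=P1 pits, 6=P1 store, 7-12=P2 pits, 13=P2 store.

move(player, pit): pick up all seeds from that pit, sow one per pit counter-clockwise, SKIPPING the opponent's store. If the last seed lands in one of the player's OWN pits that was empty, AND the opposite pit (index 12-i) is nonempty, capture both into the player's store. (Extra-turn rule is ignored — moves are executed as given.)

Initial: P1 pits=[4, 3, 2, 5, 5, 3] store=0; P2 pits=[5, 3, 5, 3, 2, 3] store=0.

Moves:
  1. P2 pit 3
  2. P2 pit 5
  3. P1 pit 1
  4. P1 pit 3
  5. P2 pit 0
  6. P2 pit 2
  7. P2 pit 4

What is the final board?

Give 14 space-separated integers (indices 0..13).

Move 1: P2 pit3 -> P1=[4,3,2,5,5,3](0) P2=[5,3,5,0,3,4](1)
Move 2: P2 pit5 -> P1=[5,4,3,5,5,3](0) P2=[5,3,5,0,3,0](2)
Move 3: P1 pit1 -> P1=[5,0,4,6,6,4](0) P2=[5,3,5,0,3,0](2)
Move 4: P1 pit3 -> P1=[5,0,4,0,7,5](1) P2=[6,4,6,0,3,0](2)
Move 5: P2 pit0 -> P1=[5,0,4,0,7,5](1) P2=[0,5,7,1,4,1](3)
Move 6: P2 pit2 -> P1=[6,1,5,0,7,5](1) P2=[0,5,0,2,5,2](4)
Move 7: P2 pit4 -> P1=[7,2,6,0,7,5](1) P2=[0,5,0,2,0,3](5)

Answer: 7 2 6 0 7 5 1 0 5 0 2 0 3 5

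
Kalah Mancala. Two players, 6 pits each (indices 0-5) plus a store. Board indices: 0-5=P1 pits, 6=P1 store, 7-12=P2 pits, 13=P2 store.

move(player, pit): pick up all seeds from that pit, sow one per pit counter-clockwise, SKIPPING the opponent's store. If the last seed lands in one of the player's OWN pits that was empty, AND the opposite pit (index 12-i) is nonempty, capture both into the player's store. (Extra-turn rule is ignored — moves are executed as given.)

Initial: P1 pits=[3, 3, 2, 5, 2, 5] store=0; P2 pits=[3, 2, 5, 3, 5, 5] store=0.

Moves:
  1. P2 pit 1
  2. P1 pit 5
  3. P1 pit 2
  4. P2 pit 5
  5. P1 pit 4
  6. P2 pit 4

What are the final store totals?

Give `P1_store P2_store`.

Move 1: P2 pit1 -> P1=[3,3,2,5,2,5](0) P2=[3,0,6,4,5,5](0)
Move 2: P1 pit5 -> P1=[3,3,2,5,2,0](1) P2=[4,1,7,5,5,5](0)
Move 3: P1 pit2 -> P1=[3,3,0,6,3,0](1) P2=[4,1,7,5,5,5](0)
Move 4: P2 pit5 -> P1=[4,4,1,7,3,0](1) P2=[4,1,7,5,5,0](1)
Move 5: P1 pit4 -> P1=[4,4,1,7,0,1](2) P2=[5,1,7,5,5,0](1)
Move 6: P2 pit4 -> P1=[5,5,2,7,0,1](2) P2=[5,1,7,5,0,1](2)

Answer: 2 2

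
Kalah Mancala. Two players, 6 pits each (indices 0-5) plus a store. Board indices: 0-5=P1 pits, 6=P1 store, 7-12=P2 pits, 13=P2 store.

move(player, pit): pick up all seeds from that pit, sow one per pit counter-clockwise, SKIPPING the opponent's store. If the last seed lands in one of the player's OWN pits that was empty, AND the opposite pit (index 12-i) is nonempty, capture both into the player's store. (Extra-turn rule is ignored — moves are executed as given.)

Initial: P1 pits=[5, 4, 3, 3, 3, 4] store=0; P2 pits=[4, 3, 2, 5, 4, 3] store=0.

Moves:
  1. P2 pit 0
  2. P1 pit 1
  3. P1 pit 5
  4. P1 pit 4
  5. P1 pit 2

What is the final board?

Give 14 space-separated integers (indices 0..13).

Move 1: P2 pit0 -> P1=[5,4,3,3,3,4](0) P2=[0,4,3,6,5,3](0)
Move 2: P1 pit1 -> P1=[5,0,4,4,4,5](0) P2=[0,4,3,6,5,3](0)
Move 3: P1 pit5 -> P1=[5,0,4,4,4,0](1) P2=[1,5,4,7,5,3](0)
Move 4: P1 pit4 -> P1=[5,0,4,4,0,1](2) P2=[2,6,4,7,5,3](0)
Move 5: P1 pit2 -> P1=[5,0,0,5,1,2](3) P2=[2,6,4,7,5,3](0)

Answer: 5 0 0 5 1 2 3 2 6 4 7 5 3 0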